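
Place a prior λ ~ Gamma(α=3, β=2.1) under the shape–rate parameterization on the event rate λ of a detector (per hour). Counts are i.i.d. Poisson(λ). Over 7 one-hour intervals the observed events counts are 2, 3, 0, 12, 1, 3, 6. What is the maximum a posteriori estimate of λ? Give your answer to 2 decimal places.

λ̂_MAP = 3.19

Σxᵢ = 2+3+0+12+1+3+6 = 27, with n = 7.
Posterior ∝ λ^2e^(−2.1λ) · λ^27e^(−7λ) = λ^29e^(−9.1λ), i.e. Gamma(shape=30, rate=9.1).
The mode of a Gamma(a, b) with a ≥ 1 (shape–rate) is (a−1)/b = 29/9.1 ≈ 3.19.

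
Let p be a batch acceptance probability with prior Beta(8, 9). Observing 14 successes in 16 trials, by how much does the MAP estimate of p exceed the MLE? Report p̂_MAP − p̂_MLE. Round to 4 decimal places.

Posterior is Beta(22, 11); MAP = (22−1)/(33−2) = 21/31 ≈ 0.67742.
MLE ignores the prior: p̂_MLE = k/n = 14/16 ≈ 0.87500.
Difference = 21/31 − 14/16 = -49/248 ≈ -0.1976.

MAP − MLE = -0.1976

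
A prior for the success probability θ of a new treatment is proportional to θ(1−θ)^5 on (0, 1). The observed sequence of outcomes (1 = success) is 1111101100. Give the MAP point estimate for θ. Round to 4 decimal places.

The prior density ∝ θ(1−θ)^5 is the kernel of Beta(2, 6).
Data: 7 successes in 10 trials (from the sequence). The binomial likelihood contributes θ^7(1−θ)^3, so the posterior is Beta(2+7, 6+3) = Beta(9, 9).
For Beta(a, b) with a, b > 1 the mode is (a−1)/(a+b−2) = 8/16 ≈ 0.5000.

θ̂_MAP = 0.5000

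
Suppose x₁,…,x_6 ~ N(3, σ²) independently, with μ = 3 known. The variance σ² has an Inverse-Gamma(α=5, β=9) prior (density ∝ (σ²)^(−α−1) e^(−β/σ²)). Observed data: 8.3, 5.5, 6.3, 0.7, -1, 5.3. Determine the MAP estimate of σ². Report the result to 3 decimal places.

Sum of squared deviations about the known mean: SS = (8.3−3)² + (5.5−3)² + (6.3−3)² + (0.7−3)² + (-1−3)² + (5.3−3)² = 71.81.
The Normal likelihood contributes (σ²)^(−n/2) exp(−SS/(2σ²)), so the posterior is Inverse-Gamma(α + n/2, β + SS/2) = Inverse-Gamma(8, 44.905).
The mode of Inverse-Gamma(a, b) is b/(a+1) = 44.905/9 ≈ 4.989.

σ̂²_MAP = 4.989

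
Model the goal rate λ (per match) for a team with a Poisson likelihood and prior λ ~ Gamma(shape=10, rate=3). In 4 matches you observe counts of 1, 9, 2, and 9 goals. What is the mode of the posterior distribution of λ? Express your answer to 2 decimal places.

Σxᵢ = 1+9+2+9 = 21, with n = 4.
Posterior ∝ λ^9e^(−3λ) · λ^21e^(−4λ) = λ^30e^(−7λ), i.e. Gamma(shape=31, rate=7).
The mode of a Gamma(a, b) with a ≥ 1 (shape–rate) is (a−1)/b = 30/7 ≈ 4.29.

λ̂_MAP = 4.29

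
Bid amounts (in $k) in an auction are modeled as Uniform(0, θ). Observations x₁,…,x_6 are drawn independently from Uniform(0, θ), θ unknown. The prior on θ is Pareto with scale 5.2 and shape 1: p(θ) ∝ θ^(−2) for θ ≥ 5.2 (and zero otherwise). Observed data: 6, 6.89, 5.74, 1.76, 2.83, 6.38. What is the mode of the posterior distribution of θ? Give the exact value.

The Uniform(0, θ) likelihood is θ^(−n) for θ ≥ max(xᵢ), zero otherwise. Here max(xᵢ) = 6.89.
Posterior ∝ θ^(−2) · θ^(−6) = θ^(−8) on θ ≥ max(5.2, 6.89) = 6.89.
This density is strictly decreasing in θ, so the posterior mode lies at the lower boundary of the support.

θ̂_MAP = 6.89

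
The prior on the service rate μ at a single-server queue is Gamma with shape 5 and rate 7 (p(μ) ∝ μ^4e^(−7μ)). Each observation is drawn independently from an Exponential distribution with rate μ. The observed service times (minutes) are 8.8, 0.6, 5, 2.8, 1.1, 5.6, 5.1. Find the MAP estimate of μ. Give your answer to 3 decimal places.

The Exponential(rate=μ) likelihood is ∝ μ^n e^(−μΣtᵢ). Here n = 7 and Σtᵢ = 8.8 + 0.6 + 5 + 2.8 + 1.1 + 5.6 + 5.1 = 29.
Posterior ∝ μ^4e^(−7μ) · μ^7e^(−29μ) = μ^11e^(−36μ), i.e. Gamma(12, 36).
Mode = (a−1)/b = 11/36 ≈ 0.306.

μ̂_MAP = 0.306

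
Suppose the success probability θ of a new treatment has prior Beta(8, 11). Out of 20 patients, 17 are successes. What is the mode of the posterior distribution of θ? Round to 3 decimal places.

Prior: Beta(8, 11).
Data: 17 successes in 20 trials. The binomial likelihood contributes θ^17(1−θ)^3, so the posterior is Beta(8+17, 11+3) = Beta(25, 14).
For Beta(a, b) with a, b > 1 the mode is (a−1)/(a+b−2) = 24/37 ≈ 0.649.

θ̂_MAP = 0.649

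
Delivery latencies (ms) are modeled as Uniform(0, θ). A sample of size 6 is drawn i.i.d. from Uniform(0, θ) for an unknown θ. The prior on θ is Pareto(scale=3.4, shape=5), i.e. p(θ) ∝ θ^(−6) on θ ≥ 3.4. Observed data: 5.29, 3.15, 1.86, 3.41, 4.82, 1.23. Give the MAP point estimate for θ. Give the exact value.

The Uniform(0, θ) likelihood is θ^(−n) for θ ≥ max(xᵢ), zero otherwise. Here max(xᵢ) = 5.29.
Posterior ∝ θ^(−6) · θ^(−6) = θ^(−12) on θ ≥ max(3.4, 5.29) = 5.29.
This density is strictly decreasing in θ, so the posterior mode lies at the lower boundary of the support.

θ̂_MAP = 5.29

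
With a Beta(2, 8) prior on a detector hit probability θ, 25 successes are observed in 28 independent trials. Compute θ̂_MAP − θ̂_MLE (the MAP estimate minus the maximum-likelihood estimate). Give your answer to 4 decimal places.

MAP − MLE = -0.1706

Posterior is Beta(27, 11); MAP = (27−1)/(38−2) = 26/36 ≈ 0.72222.
MLE ignores the prior: θ̂_MLE = k/n = 25/28 ≈ 0.89286.
Difference = 26/36 − 25/28 = -43/252 ≈ -0.1706.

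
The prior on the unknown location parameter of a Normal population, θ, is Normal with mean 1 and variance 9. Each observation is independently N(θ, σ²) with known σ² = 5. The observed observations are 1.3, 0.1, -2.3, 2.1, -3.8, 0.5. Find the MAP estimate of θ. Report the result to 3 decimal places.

n = 6; x̄ = (1.3 + 0.1 + (-2.3) + 2.1 + (-3.8) + 0.5)/6 = -2.1/6 = -0.35.
For a Normal prior and Normal likelihood with known variance, the posterior is Normal; its mode equals its mean, the precision-weighted average.
Prior precision 1/σ₀² = 1/9; data precision n/σ² = 6/5 = 1.2.
θ̂ = ((1/9)·1 + 1.2·(-0.35)) / (1/9 + 1.2) = (-139/450)/(59/45) = -139/590 ≈ -0.236.

θ̂_MAP = -0.236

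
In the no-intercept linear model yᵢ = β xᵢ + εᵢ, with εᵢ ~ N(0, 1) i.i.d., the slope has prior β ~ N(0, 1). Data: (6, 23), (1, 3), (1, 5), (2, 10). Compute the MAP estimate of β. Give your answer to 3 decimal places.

log p(β | y) = −Σ(yᵢ − βxᵢ)²/(2·1) − β²/(2·1) + const.
Setting the derivative to zero: Σxᵢ(yᵢ − βxᵢ)/1 − β/1 = 0, so β = Σxᵢyᵢ / (Σxᵢ² + σ²/τ²).
Σxᵢyᵢ = 6·23 + 1·3 + 1·5 + 2·10 = 166; Σxᵢ² = 42; σ²/τ² = 1.
β̂_MAP = 166 / (42 + 1) = 166/43 ≈ 3.860.

β̂_MAP = 3.860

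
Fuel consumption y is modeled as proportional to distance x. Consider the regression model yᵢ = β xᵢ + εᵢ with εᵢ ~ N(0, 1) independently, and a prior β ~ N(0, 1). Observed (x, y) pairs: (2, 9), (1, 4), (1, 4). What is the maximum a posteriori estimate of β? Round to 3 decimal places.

β̂_MAP = 3.714

log p(β | y) = −Σ(yᵢ − βxᵢ)²/(2·1) − β²/(2·1) + const.
Setting the derivative to zero: Σxᵢ(yᵢ − βxᵢ)/1 − β/1 = 0, so β = Σxᵢyᵢ / (Σxᵢ² + σ²/τ²).
Σxᵢyᵢ = 2·9 + 1·4 + 1·4 = 26; Σxᵢ² = 6; σ²/τ² = 1.
β̂_MAP = 26 / (6 + 1) = 26/7 ≈ 3.714.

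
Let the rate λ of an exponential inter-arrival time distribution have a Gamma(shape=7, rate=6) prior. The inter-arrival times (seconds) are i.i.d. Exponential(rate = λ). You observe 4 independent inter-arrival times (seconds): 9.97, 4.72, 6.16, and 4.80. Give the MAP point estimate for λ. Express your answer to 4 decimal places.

The Exponential(rate=λ) likelihood is ∝ λ^n e^(−λΣtᵢ). Here n = 4 and Σtᵢ = 9.97 + 4.72 + 6.16 + 4.80 = 25.65.
Posterior ∝ λ^6e^(−6λ) · λ^4e^(−25.65λ) = λ^10e^(−31.65λ), i.e. Gamma(11, 31.65).
Mode = (a−1)/b = 10/31.65 ≈ 0.3160.

λ̂_MAP = 0.3160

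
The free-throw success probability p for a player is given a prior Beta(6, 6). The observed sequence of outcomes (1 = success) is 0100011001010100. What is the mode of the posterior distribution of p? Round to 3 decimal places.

p̂_MAP = 0.423

Prior: Beta(6, 6).
Data: 6 successes in 16 trials (from the sequence). The binomial likelihood contributes p^6(1−p)^10, so the posterior is Beta(6+6, 6+10) = Beta(12, 16).
For Beta(a, b) with a, b > 1 the mode is (a−1)/(a+b−2) = 11/26 ≈ 0.423.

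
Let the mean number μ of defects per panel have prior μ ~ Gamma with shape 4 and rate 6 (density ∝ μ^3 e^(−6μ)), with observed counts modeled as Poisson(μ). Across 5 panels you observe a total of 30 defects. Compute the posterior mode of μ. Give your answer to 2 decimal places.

μ̂_MAP = 3.00

Σxᵢ = 30, n = 5.
Posterior ∝ μ^3e^(−6μ) · μ^30e^(−5μ) = μ^33e^(−11μ), i.e. Gamma(shape=34, rate=11).
The mode of a Gamma(a, b) with a ≥ 1 (shape–rate) is (a−1)/b = 33/11 ≈ 3.00.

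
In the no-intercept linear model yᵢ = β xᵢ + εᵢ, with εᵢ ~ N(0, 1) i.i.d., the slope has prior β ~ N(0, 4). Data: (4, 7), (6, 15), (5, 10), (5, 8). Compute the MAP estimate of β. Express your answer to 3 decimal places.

log p(β | y) = −Σ(yᵢ − βxᵢ)²/(2·1) − β²/(2·4) + const.
Setting the derivative to zero: Σxᵢ(yᵢ − βxᵢ)/1 − β/4 = 0, so β = Σxᵢyᵢ / (Σxᵢ² + σ²/τ²).
Σxᵢyᵢ = 4·7 + 6·15 + 5·10 + 5·8 = 208; Σxᵢ² = 102; σ²/τ² = 0.25.
β̂_MAP = 208 / (102 + 0.25) = 208/102.25 ≈ 2.034.

β̂_MAP = 2.034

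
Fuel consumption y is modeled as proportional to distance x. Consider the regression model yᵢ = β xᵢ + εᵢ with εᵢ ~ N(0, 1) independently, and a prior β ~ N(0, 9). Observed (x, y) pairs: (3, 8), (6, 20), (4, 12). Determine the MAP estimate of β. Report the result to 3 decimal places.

β̂_MAP = 3.142

log p(β | y) = −Σ(yᵢ − βxᵢ)²/(2·1) − β²/(2·9) + const.
Setting the derivative to zero: Σxᵢ(yᵢ − βxᵢ)/1 − β/9 = 0, so β = Σxᵢyᵢ / (Σxᵢ² + σ²/τ²).
Σxᵢyᵢ = 3·8 + 6·20 + 4·12 = 192; Σxᵢ² = 61; σ²/τ² = 1/9.
β̂_MAP = 192 / (61 + 1/9) = 192/(550/9) = 864/275 ≈ 3.142.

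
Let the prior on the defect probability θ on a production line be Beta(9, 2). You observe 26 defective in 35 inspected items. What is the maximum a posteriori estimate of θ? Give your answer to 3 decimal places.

θ̂_MAP = 0.773

Prior: Beta(9, 2).
Data: 26 successes in 35 trials. The binomial likelihood contributes θ^26(1−θ)^9, so the posterior is Beta(9+26, 2+9) = Beta(35, 11).
For Beta(a, b) with a, b > 1 the mode is (a−1)/(a+b−2) = 34/44 ≈ 0.773.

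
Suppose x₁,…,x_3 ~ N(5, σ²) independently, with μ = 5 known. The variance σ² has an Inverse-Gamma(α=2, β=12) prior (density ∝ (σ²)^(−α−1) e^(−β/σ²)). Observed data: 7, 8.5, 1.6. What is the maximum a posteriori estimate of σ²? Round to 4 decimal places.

Sum of squared deviations about the known mean: SS = (7−5)² + (8.5−5)² + (1.6−5)² = 27.81.
The Normal likelihood contributes (σ²)^(−n/2) exp(−SS/(2σ²)), so the posterior is Inverse-Gamma(α + n/2, β + SS/2) = Inverse-Gamma(3.5, 25.905).
The mode of Inverse-Gamma(a, b) is b/(a+1) = 25.905/4.5 ≈ 5.7567.

σ̂²_MAP = 5.7567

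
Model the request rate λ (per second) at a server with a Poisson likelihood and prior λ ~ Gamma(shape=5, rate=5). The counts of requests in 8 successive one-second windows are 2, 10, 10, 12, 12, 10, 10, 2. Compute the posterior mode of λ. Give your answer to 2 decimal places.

λ̂_MAP = 5.54

Σxᵢ = 2+10+10+12+12+10+10+2 = 68, with n = 8.
Posterior ∝ λ^4e^(−5λ) · λ^68e^(−8λ) = λ^72e^(−13λ), i.e. Gamma(shape=73, rate=13).
The mode of a Gamma(a, b) with a ≥ 1 (shape–rate) is (a−1)/b = 72/13 ≈ 5.54.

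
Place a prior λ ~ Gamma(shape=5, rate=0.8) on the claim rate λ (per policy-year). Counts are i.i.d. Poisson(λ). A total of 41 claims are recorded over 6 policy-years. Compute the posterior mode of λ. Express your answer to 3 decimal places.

λ̂_MAP = 6.618

Σxᵢ = 41, n = 6.
Posterior ∝ λ^4e^(−0.8λ) · λ^41e^(−6λ) = λ^45e^(−6.8λ), i.e. Gamma(shape=46, rate=6.8).
The mode of a Gamma(a, b) with a ≥ 1 (shape–rate) is (a−1)/b = 45/6.8 ≈ 6.618.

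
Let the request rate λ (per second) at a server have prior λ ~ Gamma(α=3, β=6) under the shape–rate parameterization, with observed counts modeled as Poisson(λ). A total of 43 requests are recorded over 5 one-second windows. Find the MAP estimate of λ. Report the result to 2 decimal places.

Σxᵢ = 43, n = 5.
Posterior ∝ λ^2e^(−6λ) · λ^43e^(−5λ) = λ^45e^(−11λ), i.e. Gamma(shape=46, rate=11).
The mode of a Gamma(a, b) with a ≥ 1 (shape–rate) is (a−1)/b = 45/11 ≈ 4.09.

λ̂_MAP = 4.09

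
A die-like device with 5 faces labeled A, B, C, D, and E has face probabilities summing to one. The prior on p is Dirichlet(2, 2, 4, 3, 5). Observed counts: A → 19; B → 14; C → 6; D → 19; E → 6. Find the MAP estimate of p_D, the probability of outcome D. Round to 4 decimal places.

MAP estimate of p_D = 0.2800

The posterior is Dirichlet(αᵢ + nᵢ) = Dirichlet(21, 16, 10, 22, 11).
For a Dirichlet(a₁,…,a_K) with all aᵢ > 1, the mode has j-th component (aⱼ − 1)/(Σaᵢ − K).
Here Σaᵢ = 80 and K = 5, so p_D = (22 − 1)/(80 − 5) = 21/75 ≈ 0.2800.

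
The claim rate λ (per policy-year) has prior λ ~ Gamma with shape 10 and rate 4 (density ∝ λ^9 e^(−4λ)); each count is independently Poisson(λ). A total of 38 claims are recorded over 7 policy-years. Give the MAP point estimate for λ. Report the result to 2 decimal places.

Σxᵢ = 38, n = 7.
Posterior ∝ λ^9e^(−4λ) · λ^38e^(−7λ) = λ^47e^(−11λ), i.e. Gamma(shape=48, rate=11).
The mode of a Gamma(a, b) with a ≥ 1 (shape–rate) is (a−1)/b = 47/11 ≈ 4.27.

λ̂_MAP = 4.27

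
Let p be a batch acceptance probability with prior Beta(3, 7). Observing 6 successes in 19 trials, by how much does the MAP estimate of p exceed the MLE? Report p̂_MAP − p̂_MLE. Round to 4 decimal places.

MAP − MLE = -0.0195

Posterior is Beta(9, 20); MAP = (9−1)/(29−2) = 8/27 ≈ 0.29630.
MLE ignores the prior: p̂_MLE = k/n = 6/19 ≈ 0.31579.
Difference = 8/27 − 6/19 = -10/513 ≈ -0.0195.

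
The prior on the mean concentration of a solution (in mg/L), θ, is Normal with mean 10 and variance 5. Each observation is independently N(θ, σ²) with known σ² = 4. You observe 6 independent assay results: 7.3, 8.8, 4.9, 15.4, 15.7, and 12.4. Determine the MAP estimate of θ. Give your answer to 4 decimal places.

θ̂_MAP = 10.6618

n = 6; x̄ = (7.3 + 8.8 + 4.9 + 15.4 + 15.7 + 12.4)/6 = 64.5/6 = 10.75.
For a Normal prior and Normal likelihood with known variance, the posterior is Normal; its mode equals its mean, the precision-weighted average.
Prior precision 1/σ₀² = 1/5 = 0.2; data precision n/σ² = 6/4 = 1.5.
θ̂ = (0.2·10 + 1.5·10.75) / (0.2 + 1.5) = 18.125/1.7 = 725/68 ≈ 10.6618.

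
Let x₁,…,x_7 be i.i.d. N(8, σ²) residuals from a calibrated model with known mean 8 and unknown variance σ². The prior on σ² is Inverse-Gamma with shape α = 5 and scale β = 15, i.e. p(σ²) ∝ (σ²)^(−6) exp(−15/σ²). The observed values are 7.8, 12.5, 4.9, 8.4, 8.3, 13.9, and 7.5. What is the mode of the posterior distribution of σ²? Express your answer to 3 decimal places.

Sum of squared deviations about the known mean: SS = (7.8−8)² + (12.5−8)² + (4.9−8)² + (8.4−8)² + (8.3−8)² + (13.9−8)² + (7.5−8)² = 65.21.
The Normal likelihood contributes (σ²)^(−n/2) exp(−SS/(2σ²)), so the posterior is Inverse-Gamma(α + n/2, β + SS/2) = Inverse-Gamma(8.5, 47.605).
The mode of Inverse-Gamma(a, b) is b/(a+1) = 47.605/9.5 ≈ 5.011.

σ̂²_MAP = 5.011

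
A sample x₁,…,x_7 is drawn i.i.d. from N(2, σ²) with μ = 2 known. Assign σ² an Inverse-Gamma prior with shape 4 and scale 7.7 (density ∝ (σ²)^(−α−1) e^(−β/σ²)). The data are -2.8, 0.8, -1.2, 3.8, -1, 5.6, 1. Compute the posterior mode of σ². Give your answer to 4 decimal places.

σ̂²_MAP = 4.4894

Sum of squared deviations about the known mean: SS = (-2.8−2)² + (0.8−2)² + (-1.2−2)² + (3.8−2)² + (-1−2)² + (5.6−2)² + (1−2)² = 60.92.
The Normal likelihood contributes (σ²)^(−n/2) exp(−SS/(2σ²)), so the posterior is Inverse-Gamma(α + n/2, β + SS/2) = Inverse-Gamma(7.5, 38.16).
The mode of Inverse-Gamma(a, b) is b/(a+1) = 38.16/8.5 ≈ 4.4894.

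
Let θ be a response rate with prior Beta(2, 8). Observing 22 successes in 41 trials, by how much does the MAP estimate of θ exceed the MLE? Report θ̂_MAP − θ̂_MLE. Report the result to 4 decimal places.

Posterior is Beta(24, 27); MAP = (24−1)/(51−2) = 23/49 ≈ 0.46939.
MLE ignores the prior: θ̂_MLE = k/n = 22/41 ≈ 0.53659.
Difference = 23/49 − 22/41 = -135/2009 ≈ -0.0672.

MAP − MLE = -0.0672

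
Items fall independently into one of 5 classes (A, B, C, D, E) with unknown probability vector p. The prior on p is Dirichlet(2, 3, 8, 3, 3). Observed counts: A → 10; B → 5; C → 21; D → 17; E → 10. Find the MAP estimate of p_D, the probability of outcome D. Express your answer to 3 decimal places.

The posterior is Dirichlet(αᵢ + nᵢ) = Dirichlet(12, 8, 29, 20, 13).
For a Dirichlet(a₁,…,a_K) with all aᵢ > 1, the mode has j-th component (aⱼ − 1)/(Σaᵢ − K).
Here Σaᵢ = 82 and K = 5, so p_D = (20 − 1)/(82 − 5) = 19/77 ≈ 0.247.

MAP estimate of p_D = 0.247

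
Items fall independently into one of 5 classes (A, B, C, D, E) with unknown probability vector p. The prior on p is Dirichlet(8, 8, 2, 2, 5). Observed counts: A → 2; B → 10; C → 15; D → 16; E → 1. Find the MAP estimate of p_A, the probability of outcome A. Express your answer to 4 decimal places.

MAP estimate of p_A = 0.1406

The posterior is Dirichlet(αᵢ + nᵢ) = Dirichlet(10, 18, 17, 18, 6).
For a Dirichlet(a₁,…,a_K) with all aᵢ > 1, the mode has j-th component (aⱼ − 1)/(Σaᵢ − K).
Here Σaᵢ = 69 and K = 5, so p_A = (10 − 1)/(69 − 5) = 9/64 ≈ 0.1406.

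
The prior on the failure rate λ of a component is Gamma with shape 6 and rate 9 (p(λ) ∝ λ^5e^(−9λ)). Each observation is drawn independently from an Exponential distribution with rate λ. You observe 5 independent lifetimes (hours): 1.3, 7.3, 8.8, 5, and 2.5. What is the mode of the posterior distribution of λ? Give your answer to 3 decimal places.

The Exponential(rate=λ) likelihood is ∝ λ^n e^(−λΣtᵢ). Here n = 5 and Σtᵢ = 1.3 + 7.3 + 8.8 + 5 + 2.5 = 24.9.
Posterior ∝ λ^5e^(−9λ) · λ^5e^(−24.9λ) = λ^10e^(−33.9λ), i.e. Gamma(11, 33.9).
Mode = (a−1)/b = 10/33.9 ≈ 0.295.

λ̂_MAP = 0.295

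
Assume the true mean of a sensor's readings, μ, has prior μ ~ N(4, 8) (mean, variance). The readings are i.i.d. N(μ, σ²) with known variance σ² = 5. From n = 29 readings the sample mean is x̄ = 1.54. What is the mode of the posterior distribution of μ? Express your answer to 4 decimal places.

μ̂_MAP = 1.5919

n = 29, x̄ = 1.54.
For a Normal prior and Normal likelihood with known variance, the posterior is Normal; its mode equals its mean, the precision-weighted average.
Prior precision 1/σ₀² = 1/8 = 0.125; data precision n/σ² = 29/5 = 5.8.
μ̂ = (0.125·4 + 5.8·1.54) / (0.125 + 5.8) = 9.432/5.925 = 3144/1975 ≈ 1.5919.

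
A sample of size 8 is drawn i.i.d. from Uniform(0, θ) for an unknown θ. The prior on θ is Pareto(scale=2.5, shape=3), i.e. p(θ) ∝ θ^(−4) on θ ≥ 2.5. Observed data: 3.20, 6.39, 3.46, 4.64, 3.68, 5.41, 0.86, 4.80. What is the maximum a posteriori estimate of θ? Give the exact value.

θ̂_MAP = 6.39

The Uniform(0, θ) likelihood is θ^(−n) for θ ≥ max(xᵢ), zero otherwise. Here max(xᵢ) = 6.39.
Posterior ∝ θ^(−4) · θ^(−8) = θ^(−12) on θ ≥ max(2.5, 6.39) = 6.39.
This density is strictly decreasing in θ, so the posterior mode lies at the lower boundary of the support.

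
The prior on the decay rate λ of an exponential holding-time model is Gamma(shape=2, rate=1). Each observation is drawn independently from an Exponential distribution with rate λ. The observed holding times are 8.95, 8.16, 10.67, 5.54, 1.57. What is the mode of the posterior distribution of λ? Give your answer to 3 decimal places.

The Exponential(rate=λ) likelihood is ∝ λ^n e^(−λΣtᵢ). Here n = 5 and Σtᵢ = 8.95 + 8.16 + 10.67 + 5.54 + 1.57 = 34.89.
Posterior ∝ λe^(−1λ) · λ^5e^(−34.89λ) = λ^6e^(−35.89λ), i.e. Gamma(7, 35.89).
Mode = (a−1)/b = 6/35.89 ≈ 0.167.

λ̂_MAP = 0.167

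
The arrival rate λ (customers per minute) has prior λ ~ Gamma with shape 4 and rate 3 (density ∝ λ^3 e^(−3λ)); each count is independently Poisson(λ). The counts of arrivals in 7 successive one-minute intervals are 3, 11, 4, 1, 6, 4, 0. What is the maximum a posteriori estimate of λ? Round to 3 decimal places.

λ̂_MAP = 3.200

Σxᵢ = 3+11+4+1+6+4+0 = 29, with n = 7.
Posterior ∝ λ^3e^(−3λ) · λ^29e^(−7λ) = λ^32e^(−10λ), i.e. Gamma(shape=33, rate=10).
The mode of a Gamma(a, b) with a ≥ 1 (shape–rate) is (a−1)/b = 32/10 ≈ 3.200.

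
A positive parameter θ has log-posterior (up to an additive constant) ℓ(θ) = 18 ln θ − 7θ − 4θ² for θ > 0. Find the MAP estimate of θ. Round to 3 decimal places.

θ̂_MAP = 1.125

ℓ'(θ) = 18/θ − 7 − 8θ. Setting this to zero and multiplying by θ: 8θ² + 7θ − 18 = 0.
θ = (−7 + √(7² + 4·8·18)) / (2·8) = (−7 + √625) / 16 = (−7 + 25)/16 = 9/8.
ℓ''(θ) = −18/θ² − 8 < 0, confirming a maximum.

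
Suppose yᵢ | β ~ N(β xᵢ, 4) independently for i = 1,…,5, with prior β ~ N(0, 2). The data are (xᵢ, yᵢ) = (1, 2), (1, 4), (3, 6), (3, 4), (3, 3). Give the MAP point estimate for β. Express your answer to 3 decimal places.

log p(β | y) = −Σ(yᵢ − βxᵢ)²/(2·4) − β²/(2·2) + const.
Setting the derivative to zero: Σxᵢ(yᵢ − βxᵢ)/4 − β/2 = 0, so β = Σxᵢyᵢ / (Σxᵢ² + σ²/τ²).
Σxᵢyᵢ = 1·2 + 1·4 + 3·6 + 3·4 + 3·3 = 45; Σxᵢ² = 29; σ²/τ² = 2.
β̂_MAP = 45 / (29 + 2) = 45/31 ≈ 1.452.

β̂_MAP = 1.452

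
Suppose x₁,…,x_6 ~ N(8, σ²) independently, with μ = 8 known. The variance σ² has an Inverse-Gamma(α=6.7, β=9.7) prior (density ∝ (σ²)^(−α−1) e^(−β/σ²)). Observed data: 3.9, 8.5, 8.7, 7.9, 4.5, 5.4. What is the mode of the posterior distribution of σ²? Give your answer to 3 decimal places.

Sum of squared deviations about the known mean: SS = (3.9−8)² + (8.5−8)² + (8.7−8)² + (7.9−8)² + (4.5−8)² + (5.4−8)² = 36.57.
The Normal likelihood contributes (σ²)^(−n/2) exp(−SS/(2σ²)), so the posterior is Inverse-Gamma(α + n/2, β + SS/2) = Inverse-Gamma(9.7, 27.985).
The mode of Inverse-Gamma(a, b) is b/(a+1) = 27.985/10.7 ≈ 2.615.

σ̂²_MAP = 2.615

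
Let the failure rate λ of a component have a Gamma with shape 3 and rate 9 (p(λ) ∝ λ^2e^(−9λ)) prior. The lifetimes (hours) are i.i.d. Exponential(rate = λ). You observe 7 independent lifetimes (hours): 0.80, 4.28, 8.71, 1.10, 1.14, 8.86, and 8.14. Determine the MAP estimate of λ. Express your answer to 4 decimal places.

λ̂_MAP = 0.2141

The Exponential(rate=λ) likelihood is ∝ λ^n e^(−λΣtᵢ). Here n = 7 and Σtᵢ = 0.80 + 4.28 + 8.71 + 1.10 + 1.14 + 8.86 + 8.14 = 33.03.
Posterior ∝ λ^2e^(−9λ) · λ^7e^(−33.03λ) = λ^9e^(−42.03λ), i.e. Gamma(10, 42.03).
Mode = (a−1)/b = 9/42.03 ≈ 0.2141.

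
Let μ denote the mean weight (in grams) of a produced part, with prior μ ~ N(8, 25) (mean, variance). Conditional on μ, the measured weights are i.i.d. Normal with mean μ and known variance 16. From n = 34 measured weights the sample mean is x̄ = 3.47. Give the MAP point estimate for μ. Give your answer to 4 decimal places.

μ̂_MAP = 3.5537

n = 34, x̄ = 3.47.
For a Normal prior and Normal likelihood with known variance, the posterior is Normal; its mode equals its mean, the precision-weighted average.
Prior precision 1/σ₀² = 1/25 = 0.04; data precision n/σ² = 34/16 = 2.125.
μ̂ = (0.04·8 + 2.125·3.47) / (0.04 + 2.125) = 7.69375/2.165 = 6155/1732 ≈ 3.5537.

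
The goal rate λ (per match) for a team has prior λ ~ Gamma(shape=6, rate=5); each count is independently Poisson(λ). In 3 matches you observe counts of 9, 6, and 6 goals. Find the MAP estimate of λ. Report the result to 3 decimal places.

Σxᵢ = 9+6+6 = 21, with n = 3.
Posterior ∝ λ^5e^(−5λ) · λ^21e^(−3λ) = λ^26e^(−8λ), i.e. Gamma(shape=27, rate=8).
The mode of a Gamma(a, b) with a ≥ 1 (shape–rate) is (a−1)/b = 26/8 ≈ 3.250.

λ̂_MAP = 3.250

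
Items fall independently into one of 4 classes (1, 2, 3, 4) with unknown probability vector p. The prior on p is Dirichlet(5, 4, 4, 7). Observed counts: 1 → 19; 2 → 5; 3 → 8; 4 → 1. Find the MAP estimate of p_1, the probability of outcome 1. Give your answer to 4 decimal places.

The posterior is Dirichlet(αᵢ + nᵢ) = Dirichlet(24, 9, 12, 8).
For a Dirichlet(a₁,…,a_K) with all aᵢ > 1, the mode has j-th component (aⱼ − 1)/(Σaᵢ − K).
Here Σaᵢ = 53 and K = 4, so p_1 = (24 − 1)/(53 − 4) = 23/49 ≈ 0.4694.

MAP estimate: 0.4694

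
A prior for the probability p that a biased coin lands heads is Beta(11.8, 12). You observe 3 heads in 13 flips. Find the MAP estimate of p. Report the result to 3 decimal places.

Prior: Beta(11.8, 12).
Data: 3 successes in 13 trials. The binomial likelihood contributes p^3(1−p)^10, so the posterior is Beta(11.8+3, 12+10) = Beta(14.8, 22).
For Beta(a, b) with a, b > 1 the mode is (a−1)/(a+b−2) = 13.8/34.8 ≈ 0.397.

p̂_MAP = 0.397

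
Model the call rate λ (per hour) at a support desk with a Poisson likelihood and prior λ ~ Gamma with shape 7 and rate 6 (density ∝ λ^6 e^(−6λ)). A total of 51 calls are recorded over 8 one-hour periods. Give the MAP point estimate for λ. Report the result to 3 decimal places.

Σxᵢ = 51, n = 8.
Posterior ∝ λ^6e^(−6λ) · λ^51e^(−8λ) = λ^57e^(−14λ), i.e. Gamma(shape=58, rate=14).
The mode of a Gamma(a, b) with a ≥ 1 (shape–rate) is (a−1)/b = 57/14 ≈ 4.071.

λ̂_MAP = 4.071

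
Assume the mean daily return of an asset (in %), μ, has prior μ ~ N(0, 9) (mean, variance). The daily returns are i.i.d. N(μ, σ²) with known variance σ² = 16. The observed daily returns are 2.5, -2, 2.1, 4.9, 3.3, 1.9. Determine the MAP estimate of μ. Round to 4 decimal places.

μ̂_MAP = 1.6329

n = 6; x̄ = (2.5 + (-2) + 2.1 + 4.9 + 3.3 + 1.9)/6 = 12.7/6 = 127/60 ≈ 2.1167.
For a Normal prior and Normal likelihood with known variance, the posterior is Normal; its mode equals its mean, the precision-weighted average.
Prior precision 1/σ₀² = 1/9; data precision n/σ² = 6/16 = 0.375.
μ̂ = ((1/9)·0 + 0.375·(127/60)) / (1/9 + 0.375) = 0.79375/(35/72) = 1143/700 ≈ 1.6329.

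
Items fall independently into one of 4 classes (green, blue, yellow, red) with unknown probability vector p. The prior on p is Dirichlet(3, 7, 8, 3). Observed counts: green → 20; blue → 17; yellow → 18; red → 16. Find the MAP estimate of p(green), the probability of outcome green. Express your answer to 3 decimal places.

MAP estimate of p(green) = 0.250

The posterior is Dirichlet(αᵢ + nᵢ) = Dirichlet(23, 24, 26, 19).
For a Dirichlet(a₁,…,a_K) with all aᵢ > 1, the mode has j-th component (aⱼ − 1)/(Σaᵢ − K).
Here Σaᵢ = 92 and K = 4, so p(green) = (23 − 1)/(92 − 4) = 22/88 ≈ 0.250.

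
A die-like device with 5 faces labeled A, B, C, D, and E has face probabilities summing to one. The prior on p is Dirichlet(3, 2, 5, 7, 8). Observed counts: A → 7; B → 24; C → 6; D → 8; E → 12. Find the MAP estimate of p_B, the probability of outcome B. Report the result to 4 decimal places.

The posterior is Dirichlet(αᵢ + nᵢ) = Dirichlet(10, 26, 11, 15, 20).
For a Dirichlet(a₁,…,a_K) with all aᵢ > 1, the mode has j-th component (aⱼ − 1)/(Σaᵢ − K).
Here Σaᵢ = 82 and K = 5, so p_B = (26 − 1)/(82 − 5) = 25/77 ≈ 0.3247.

MAP estimate of p_B = 0.3247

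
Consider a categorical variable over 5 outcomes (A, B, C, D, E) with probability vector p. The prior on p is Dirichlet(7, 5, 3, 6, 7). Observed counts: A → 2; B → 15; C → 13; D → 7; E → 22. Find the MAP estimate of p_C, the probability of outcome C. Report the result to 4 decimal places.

The posterior is Dirichlet(αᵢ + nᵢ) = Dirichlet(9, 20, 16, 13, 29).
For a Dirichlet(a₁,…,a_K) with all aᵢ > 1, the mode has j-th component (aⱼ − 1)/(Σaᵢ − K).
Here Σaᵢ = 87 and K = 5, so p_C = (16 − 1)/(87 − 5) = 15/82 ≈ 0.1829.

MAP estimate of p_C = 0.1829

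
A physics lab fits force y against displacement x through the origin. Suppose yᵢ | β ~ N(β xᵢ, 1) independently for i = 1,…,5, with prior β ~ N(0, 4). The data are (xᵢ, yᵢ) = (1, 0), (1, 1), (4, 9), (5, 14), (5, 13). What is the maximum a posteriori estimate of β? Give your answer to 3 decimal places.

log p(β | y) = −Σ(yᵢ − βxᵢ)²/(2·1) − β²/(2·4) + const.
Setting the derivative to zero: Σxᵢ(yᵢ − βxᵢ)/1 − β/4 = 0, so β = Σxᵢyᵢ / (Σxᵢ² + σ²/τ²).
Σxᵢyᵢ = 1·0 + 1·1 + 4·9 + 5·14 + 5·13 = 172; Σxᵢ² = 68; σ²/τ² = 0.25.
β̂_MAP = 172 / (68 + 0.25) = 172/68.25 ≈ 2.520.

β̂_MAP = 2.520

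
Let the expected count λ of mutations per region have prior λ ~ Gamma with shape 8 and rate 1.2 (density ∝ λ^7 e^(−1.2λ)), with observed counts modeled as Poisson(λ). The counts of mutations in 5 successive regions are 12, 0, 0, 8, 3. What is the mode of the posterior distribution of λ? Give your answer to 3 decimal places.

Σxᵢ = 12+0+0+8+3 = 23, with n = 5.
Posterior ∝ λ^7e^(−1.2λ) · λ^23e^(−5λ) = λ^30e^(−6.2λ), i.e. Gamma(shape=31, rate=6.2).
The mode of a Gamma(a, b) with a ≥ 1 (shape–rate) is (a−1)/b = 30/6.2 ≈ 4.839.

λ̂_MAP = 4.839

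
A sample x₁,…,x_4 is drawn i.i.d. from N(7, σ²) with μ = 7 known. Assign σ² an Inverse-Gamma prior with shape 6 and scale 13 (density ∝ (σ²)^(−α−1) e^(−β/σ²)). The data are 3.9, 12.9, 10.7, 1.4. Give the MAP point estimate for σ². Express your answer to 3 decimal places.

σ̂²_MAP = 6.415

Sum of squared deviations about the known mean: SS = (3.9−7)² + (12.9−7)² + (10.7−7)² + (1.4−7)² = 89.47.
The Normal likelihood contributes (σ²)^(−n/2) exp(−SS/(2σ²)), so the posterior is Inverse-Gamma(α + n/2, β + SS/2) = Inverse-Gamma(8, 57.735).
The mode of Inverse-Gamma(a, b) is b/(a+1) = 57.735/9 ≈ 6.415.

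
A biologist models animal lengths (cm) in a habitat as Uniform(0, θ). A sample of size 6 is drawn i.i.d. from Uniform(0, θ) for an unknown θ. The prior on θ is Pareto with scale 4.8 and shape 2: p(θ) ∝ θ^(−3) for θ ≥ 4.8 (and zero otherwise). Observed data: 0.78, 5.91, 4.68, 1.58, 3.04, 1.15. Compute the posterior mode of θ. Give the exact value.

The Uniform(0, θ) likelihood is θ^(−n) for θ ≥ max(xᵢ), zero otherwise. Here max(xᵢ) = 5.91.
Posterior ∝ θ^(−3) · θ^(−6) = θ^(−9) on θ ≥ max(4.8, 5.91) = 5.91.
This density is strictly decreasing in θ, so the posterior mode lies at the lower boundary of the support.

θ̂_MAP = 5.91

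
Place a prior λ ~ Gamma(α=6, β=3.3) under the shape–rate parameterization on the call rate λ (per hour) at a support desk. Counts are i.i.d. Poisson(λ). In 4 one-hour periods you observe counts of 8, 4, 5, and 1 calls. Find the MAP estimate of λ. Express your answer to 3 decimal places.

λ̂_MAP = 3.151

Σxᵢ = 8+4+5+1 = 18, with n = 4.
Posterior ∝ λ^5e^(−3.3λ) · λ^18e^(−4λ) = λ^23e^(−7.3λ), i.e. Gamma(shape=24, rate=7.3).
The mode of a Gamma(a, b) with a ≥ 1 (shape–rate) is (a−1)/b = 23/7.3 ≈ 3.151.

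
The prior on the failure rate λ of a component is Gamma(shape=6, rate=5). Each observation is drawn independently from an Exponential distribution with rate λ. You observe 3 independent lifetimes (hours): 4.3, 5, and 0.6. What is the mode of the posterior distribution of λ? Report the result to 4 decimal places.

λ̂_MAP = 0.5369

The Exponential(rate=λ) likelihood is ∝ λ^n e^(−λΣtᵢ). Here n = 3 and Σtᵢ = 4.3 + 5 + 0.6 = 9.9.
Posterior ∝ λ^5e^(−5λ) · λ^3e^(−9.9λ) = λ^8e^(−14.9λ), i.e. Gamma(9, 14.9).
Mode = (a−1)/b = 8/14.9 ≈ 0.5369.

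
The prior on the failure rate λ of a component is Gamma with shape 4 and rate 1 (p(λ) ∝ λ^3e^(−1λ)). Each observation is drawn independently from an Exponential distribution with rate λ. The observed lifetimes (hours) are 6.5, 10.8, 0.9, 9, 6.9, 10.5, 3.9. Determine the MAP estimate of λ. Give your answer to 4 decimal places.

λ̂_MAP = 0.2020

The Exponential(rate=λ) likelihood is ∝ λ^n e^(−λΣtᵢ). Here n = 7 and Σtᵢ = 6.5 + 10.8 + 0.9 + 9 + 6.9 + 10.5 + 3.9 = 48.5.
Posterior ∝ λ^3e^(−1λ) · λ^7e^(−48.5λ) = λ^10e^(−49.5λ), i.e. Gamma(11, 49.5).
Mode = (a−1)/b = 10/49.5 ≈ 0.2020.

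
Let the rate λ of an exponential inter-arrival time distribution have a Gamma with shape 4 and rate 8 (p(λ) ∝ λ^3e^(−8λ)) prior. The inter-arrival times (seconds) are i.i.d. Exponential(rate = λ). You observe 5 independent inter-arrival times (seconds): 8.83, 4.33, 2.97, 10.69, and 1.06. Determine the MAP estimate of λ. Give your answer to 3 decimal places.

λ̂_MAP = 0.223

The Exponential(rate=λ) likelihood is ∝ λ^n e^(−λΣtᵢ). Here n = 5 and Σtᵢ = 8.83 + 4.33 + 2.97 + 10.69 + 1.06 = 27.88.
Posterior ∝ λ^3e^(−8λ) · λ^5e^(−27.88λ) = λ^8e^(−35.88λ), i.e. Gamma(9, 35.88).
Mode = (a−1)/b = 8/35.88 ≈ 0.223.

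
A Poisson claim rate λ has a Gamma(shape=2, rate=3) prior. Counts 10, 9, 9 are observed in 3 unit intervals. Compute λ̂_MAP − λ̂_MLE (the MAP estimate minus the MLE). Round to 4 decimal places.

MAP − MLE = -4.5000

Σxᵢ = 28. Posterior is Gamma(30, 6); MAP = (30−1)/6 = 29/6 ≈ 4.83333.
MLE = x̄ = 28/3 ≈ 9.33333.
Difference = 29/6 − 28/3 = -9/2 ≈ -4.5000.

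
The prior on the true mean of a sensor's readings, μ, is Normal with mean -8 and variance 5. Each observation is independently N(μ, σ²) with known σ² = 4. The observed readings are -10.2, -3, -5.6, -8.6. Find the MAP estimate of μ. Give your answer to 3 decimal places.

μ̂_MAP = -7.042

n = 4; x̄ = ((-10.2) + (-3) + (-5.6) + (-8.6))/4 = -27.4/4 = -6.85.
For a Normal prior and Normal likelihood with known variance, the posterior is Normal; its mode equals its mean, the precision-weighted average.
Prior precision 1/σ₀² = 1/5 = 0.2; data precision n/σ² = 4/4 = 1.
μ̂ = (0.2·(-8) + 1·(-6.85)) / (0.2 + 1) = (-8.45)/1.2 = -169/24 ≈ -7.042.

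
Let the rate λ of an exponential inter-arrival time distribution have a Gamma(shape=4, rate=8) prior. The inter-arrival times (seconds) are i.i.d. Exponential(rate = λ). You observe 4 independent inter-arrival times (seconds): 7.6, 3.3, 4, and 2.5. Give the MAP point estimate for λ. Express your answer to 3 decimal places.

λ̂_MAP = 0.276

The Exponential(rate=λ) likelihood is ∝ λ^n e^(−λΣtᵢ). Here n = 4 and Σtᵢ = 7.6 + 3.3 + 4 + 2.5 = 17.4.
Posterior ∝ λ^3e^(−8λ) · λ^4e^(−17.4λ) = λ^7e^(−25.4λ), i.e. Gamma(8, 25.4).
Mode = (a−1)/b = 7/25.4 ≈ 0.276.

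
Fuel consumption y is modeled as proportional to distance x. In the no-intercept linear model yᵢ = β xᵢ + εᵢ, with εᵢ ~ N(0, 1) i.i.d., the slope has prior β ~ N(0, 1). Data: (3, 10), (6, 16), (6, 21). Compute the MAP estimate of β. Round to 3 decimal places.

log p(β | y) = −Σ(yᵢ − βxᵢ)²/(2·1) − β²/(2·1) + const.
Setting the derivative to zero: Σxᵢ(yᵢ − βxᵢ)/1 − β/1 = 0, so β = Σxᵢyᵢ / (Σxᵢ² + σ²/τ²).
Σxᵢyᵢ = 3·10 + 6·16 + 6·21 = 252; Σxᵢ² = 81; σ²/τ² = 1.
β̂_MAP = 252 / (81 + 1) = 252/82 ≈ 3.073.

β̂_MAP = 3.073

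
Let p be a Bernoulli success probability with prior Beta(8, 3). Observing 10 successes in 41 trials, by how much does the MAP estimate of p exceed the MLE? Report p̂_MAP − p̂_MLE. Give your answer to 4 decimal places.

MAP − MLE = 0.0961

Posterior is Beta(18, 34); MAP = (18−1)/(52−2) = 17/50 ≈ 0.34000.
MLE ignores the prior: p̂_MLE = k/n = 10/41 ≈ 0.24390.
Difference = 17/50 − 10/41 = 197/2050 ≈ 0.0961.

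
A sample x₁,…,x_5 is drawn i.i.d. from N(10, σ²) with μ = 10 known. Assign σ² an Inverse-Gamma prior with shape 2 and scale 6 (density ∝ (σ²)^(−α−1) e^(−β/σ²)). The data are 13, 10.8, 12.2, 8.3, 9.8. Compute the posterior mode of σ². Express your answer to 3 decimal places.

σ̂²_MAP = 2.674

Sum of squared deviations about the known mean: SS = (13−10)² + (10.8−10)² + (12.2−10)² + (8.3−10)² + (9.8−10)² = 17.41.
The Normal likelihood contributes (σ²)^(−n/2) exp(−SS/(2σ²)), so the posterior is Inverse-Gamma(α + n/2, β + SS/2) = Inverse-Gamma(4.5, 14.705).
The mode of Inverse-Gamma(a, b) is b/(a+1) = 14.705/5.5 ≈ 2.674.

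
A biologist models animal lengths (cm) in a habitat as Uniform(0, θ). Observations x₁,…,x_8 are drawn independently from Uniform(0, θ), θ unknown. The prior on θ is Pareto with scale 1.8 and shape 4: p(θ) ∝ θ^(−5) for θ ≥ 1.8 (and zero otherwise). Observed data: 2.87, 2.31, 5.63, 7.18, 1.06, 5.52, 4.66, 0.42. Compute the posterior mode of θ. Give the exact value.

The Uniform(0, θ) likelihood is θ^(−n) for θ ≥ max(xᵢ), zero otherwise. Here max(xᵢ) = 7.18.
Posterior ∝ θ^(−5) · θ^(−8) = θ^(−13) on θ ≥ max(1.8, 7.18) = 7.18.
This density is strictly decreasing in θ, so the posterior mode lies at the lower boundary of the support.

θ̂_MAP = 7.18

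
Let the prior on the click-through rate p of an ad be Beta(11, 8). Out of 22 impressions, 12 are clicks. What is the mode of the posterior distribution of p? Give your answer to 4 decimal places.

Prior: Beta(11, 8).
Data: 12 successes in 22 trials. The binomial likelihood contributes p^12(1−p)^10, so the posterior is Beta(11+12, 8+10) = Beta(23, 18).
For Beta(a, b) with a, b > 1 the mode is (a−1)/(a+b−2) = 22/39 ≈ 0.5641.

p̂_MAP = 0.5641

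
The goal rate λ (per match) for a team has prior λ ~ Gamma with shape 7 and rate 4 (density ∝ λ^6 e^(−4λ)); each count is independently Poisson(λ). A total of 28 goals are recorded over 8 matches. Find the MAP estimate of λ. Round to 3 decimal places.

Σxᵢ = 28, n = 8.
Posterior ∝ λ^6e^(−4λ) · λ^28e^(−8λ) = λ^34e^(−12λ), i.e. Gamma(shape=35, rate=12).
The mode of a Gamma(a, b) with a ≥ 1 (shape–rate) is (a−1)/b = 34/12 ≈ 2.833.

λ̂_MAP = 2.833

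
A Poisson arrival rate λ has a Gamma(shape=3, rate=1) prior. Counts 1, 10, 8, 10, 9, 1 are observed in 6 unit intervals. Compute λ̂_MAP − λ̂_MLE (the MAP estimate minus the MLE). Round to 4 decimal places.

Σxᵢ = 39. Posterior is Gamma(42, 7); MAP = (42−1)/7 = 41/7 ≈ 5.85714.
MLE = x̄ = 39/6 ≈ 6.50000.
Difference = 41/7 − 39/6 = -9/14 ≈ -0.6429.

MAP − MLE = -0.6429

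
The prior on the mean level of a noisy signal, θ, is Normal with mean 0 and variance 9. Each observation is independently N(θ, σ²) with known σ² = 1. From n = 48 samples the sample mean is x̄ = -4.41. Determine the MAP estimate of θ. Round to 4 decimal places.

n = 48, x̄ = -4.41.
For a Normal prior and Normal likelihood with known variance, the posterior is Normal; its mode equals its mean, the precision-weighted average.
Prior precision 1/σ₀² = 1/9; data precision n/σ² = 48/1 = 48.
θ̂ = ((1/9)·0 + 48·(-4.41)) / (1/9 + 48) = (-211.68)/(433/9) = -47628/10825 ≈ -4.3998.

θ̂_MAP = -4.3998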